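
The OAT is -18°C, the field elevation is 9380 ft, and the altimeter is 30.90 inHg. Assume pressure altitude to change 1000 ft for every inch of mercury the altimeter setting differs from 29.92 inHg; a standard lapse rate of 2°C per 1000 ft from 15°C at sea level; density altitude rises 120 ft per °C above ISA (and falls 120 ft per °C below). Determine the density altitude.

6456 ft

Pressure altitude = 9380 + (29.92 − 30.90) × 1000 = 9380 + (-980) = 8400 ft.
ISA temperature at 8400 ft = 15 − 2 × (8400/1000) = -1.8°C.
ISA deviation = -18 − (-1.8) = -16.2°C.
Density altitude = 8400 + 120 × (-16.2) = 6456 ft.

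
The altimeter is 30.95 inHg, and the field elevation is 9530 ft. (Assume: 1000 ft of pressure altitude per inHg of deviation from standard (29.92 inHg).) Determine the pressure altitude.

Pressure correction = (29.92 − 30.95) × 1000 = -1030 ft.
Pressure altitude = 9530 + (-1030) = 8500 ft.

8500 ft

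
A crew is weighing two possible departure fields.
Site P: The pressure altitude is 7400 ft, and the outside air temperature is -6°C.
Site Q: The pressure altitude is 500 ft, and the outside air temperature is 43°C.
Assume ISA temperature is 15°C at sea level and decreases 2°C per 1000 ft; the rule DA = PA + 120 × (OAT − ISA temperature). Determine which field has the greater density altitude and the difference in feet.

Site P: ISA temp = 0.2°C, deviation -6.2°C, DA = 7400 + 120 × (-6.2) = 6656 ft.
Site Q: ISA temp = 14°C, deviation +29°C, DA = 500 + 120 × 29 = 3980 ft.
Site P is higher by 6656 − 3980 = 2676 ft.

Site P by 2676 ft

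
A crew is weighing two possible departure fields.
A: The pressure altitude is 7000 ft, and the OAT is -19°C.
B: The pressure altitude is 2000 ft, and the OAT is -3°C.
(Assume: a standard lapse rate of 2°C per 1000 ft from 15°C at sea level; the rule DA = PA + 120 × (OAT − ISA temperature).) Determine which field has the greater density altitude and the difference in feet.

A by 4280 ft

A: ISA temp = 1°C, deviation -20°C, DA = 7000 + 120 × (-20) = 4600 ft.
B: ISA temp = 11°C, deviation -14°C, DA = 2000 + 120 × (-14) = 320 ft.
A is higher by 4600 − 320 = 4280 ft.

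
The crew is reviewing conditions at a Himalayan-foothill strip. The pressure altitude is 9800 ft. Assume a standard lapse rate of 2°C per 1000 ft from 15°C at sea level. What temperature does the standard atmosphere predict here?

-4.6°C

ISA temperature = 15 − 2 × (9800/1000) = 15 − 19.6 = -4.6°C.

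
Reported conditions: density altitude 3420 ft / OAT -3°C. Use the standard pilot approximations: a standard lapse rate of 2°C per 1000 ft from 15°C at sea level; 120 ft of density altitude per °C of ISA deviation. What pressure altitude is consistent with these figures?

DA = PA + 120 × (OAT − (15 − 2·PA/1000)) = PA + 120·OAT − 1800 + 0.24·PA = 1.24·PA + 120·OAT − 1800.
So 1.24·PA = 3420 − 120 × (-3) + 1800 = 5580.
PA = 5580 / 1.24 = 4500 ft.

4500 ft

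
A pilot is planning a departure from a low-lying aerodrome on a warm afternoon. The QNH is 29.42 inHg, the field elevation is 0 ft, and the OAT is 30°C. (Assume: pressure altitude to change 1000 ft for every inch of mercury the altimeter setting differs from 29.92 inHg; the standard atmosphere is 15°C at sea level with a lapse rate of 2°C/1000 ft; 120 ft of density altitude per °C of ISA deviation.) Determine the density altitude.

2420 ft

Pressure altitude = 0 + (29.92 − 29.42) × 1000 = 0 + (+500) = 500 ft.
ISA temperature at 500 ft = 15 − 2 × (500/1000) = 14°C.
ISA deviation = 30 − 14 = +16°C.
Density altitude = 500 + 120 × (16) = 2420 ft.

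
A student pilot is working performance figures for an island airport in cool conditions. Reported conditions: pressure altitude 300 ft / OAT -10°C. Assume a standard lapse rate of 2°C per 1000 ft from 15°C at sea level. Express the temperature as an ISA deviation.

ISA-24.4°C

ISA temperature at 300 ft = 15 − 2 × (300/1000) = 14.4°C.
Deviation = OAT − ISA = -10 − 14.4 = -24.4°C.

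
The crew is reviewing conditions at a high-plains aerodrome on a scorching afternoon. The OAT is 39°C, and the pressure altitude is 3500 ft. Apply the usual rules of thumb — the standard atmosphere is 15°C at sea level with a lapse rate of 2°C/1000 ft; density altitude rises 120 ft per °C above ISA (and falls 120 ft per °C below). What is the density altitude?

ISA temperature at 3500 ft = 15 − 2 × (3500/1000) = 8°C.
ISA deviation = 39 − 8 = +31°C.
Density altitude = 3500 + 120 × (31) = 3500 + (+3720) = 7220 ft.

7220 ft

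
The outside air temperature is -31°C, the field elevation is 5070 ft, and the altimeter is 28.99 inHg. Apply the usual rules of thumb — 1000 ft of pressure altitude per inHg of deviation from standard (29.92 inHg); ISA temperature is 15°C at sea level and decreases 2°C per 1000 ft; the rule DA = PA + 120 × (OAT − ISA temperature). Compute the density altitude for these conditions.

1920 ft

Pressure altitude = 5070 + (29.92 − 28.99) × 1000 = 5070 + (+930) = 6000 ft.
ISA temperature at 6000 ft = 15 − 2 × (6000/1000) = 3°C.
ISA deviation = -31 − 3 = -34°C.
Density altitude = 6000 + 120 × (-34) = 1920 ft.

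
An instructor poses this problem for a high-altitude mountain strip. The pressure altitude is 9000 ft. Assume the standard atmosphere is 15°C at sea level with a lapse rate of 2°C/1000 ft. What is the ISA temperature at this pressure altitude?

ISA temperature = 15 − 2 × (9000/1000) = 15 − 18 = -3°C.

-3°C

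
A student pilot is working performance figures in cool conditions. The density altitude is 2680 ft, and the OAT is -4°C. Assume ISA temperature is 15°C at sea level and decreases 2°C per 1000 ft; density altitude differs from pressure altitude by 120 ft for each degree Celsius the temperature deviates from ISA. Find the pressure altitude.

4000 ft

DA = PA + 120 × (OAT − (15 − 2·PA/1000)) = PA + 120·OAT − 1800 + 0.24·PA = 1.24·PA + 120·OAT − 1800.
So 1.24·PA = 2680 − 120 × (-4) + 1800 = 4960.
PA = 4960 / 1.24 = 4000 ft.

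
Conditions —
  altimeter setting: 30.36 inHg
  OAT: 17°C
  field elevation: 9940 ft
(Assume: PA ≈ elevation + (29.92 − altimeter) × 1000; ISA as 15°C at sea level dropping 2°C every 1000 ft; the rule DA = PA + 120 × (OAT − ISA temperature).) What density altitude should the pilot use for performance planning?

12020 ft

Pressure altitude = 9940 + (29.92 − 30.36) × 1000 = 9940 + (-440) = 9500 ft.
ISA temperature at 9500 ft = 15 − 2 × (9500/1000) = -4°C.
ISA deviation = 17 − (-4) = +21°C.
Density altitude = 9500 + 120 × (21) = 12020 ft.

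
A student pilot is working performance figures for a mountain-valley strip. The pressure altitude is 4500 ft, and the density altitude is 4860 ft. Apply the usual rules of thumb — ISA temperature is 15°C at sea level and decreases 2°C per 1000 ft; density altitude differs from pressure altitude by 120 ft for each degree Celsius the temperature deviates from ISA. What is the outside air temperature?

9°C

Density altitude − pressure altitude = 4860 − 4500 = +360 ft.
At 120 ft/°C that is an ISA deviation of 360/120 = +3°C.
ISA temperature at 4500 ft = 15 − 2 × (4500/1000) = 6°C.
OAT = ISA + deviation = 6 + (+3) = 9°C.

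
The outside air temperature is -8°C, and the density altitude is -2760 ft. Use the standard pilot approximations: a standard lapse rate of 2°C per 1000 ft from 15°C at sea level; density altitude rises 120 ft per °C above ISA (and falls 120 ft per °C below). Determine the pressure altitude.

0 ft

DA = PA + 120 × (OAT − (15 − 2·PA/1000)) = PA + 120·OAT − 1800 + 0.24·PA = 1.24·PA + 120·OAT − 1800.
So 1.24·PA = -2760 − 120 × (-8) + 1800 = 0.
PA = 0 / 1.24 = 0 ft.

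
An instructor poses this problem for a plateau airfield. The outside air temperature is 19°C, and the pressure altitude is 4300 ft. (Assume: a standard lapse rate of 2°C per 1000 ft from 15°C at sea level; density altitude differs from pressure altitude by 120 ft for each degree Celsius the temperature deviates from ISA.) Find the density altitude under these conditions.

ISA temperature at 4300 ft = 15 − 2 × (4300/1000) = 6.4°C.
ISA deviation = 19 − 6.4 = +12.6°C.
Density altitude = 4300 + 120 × (12.6) = 4300 + (+1512) = 5812 ft.

5812 ft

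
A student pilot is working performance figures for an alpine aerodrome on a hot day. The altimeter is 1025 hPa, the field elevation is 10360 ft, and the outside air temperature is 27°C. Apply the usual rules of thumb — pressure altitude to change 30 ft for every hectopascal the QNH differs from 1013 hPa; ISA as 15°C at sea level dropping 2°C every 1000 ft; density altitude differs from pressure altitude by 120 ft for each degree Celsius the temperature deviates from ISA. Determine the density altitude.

13840 ft

Pressure altitude = 10360 + (1013 − 1025) × 30 = 10360 + (-360) = 10000 ft.
ISA temperature at 10000 ft = 15 − 2 × (10000/1000) = -5°C.
ISA deviation = 27 − (-5) = +32°C.
Density altitude = 10000 + 120 × (32) = 13840 ft.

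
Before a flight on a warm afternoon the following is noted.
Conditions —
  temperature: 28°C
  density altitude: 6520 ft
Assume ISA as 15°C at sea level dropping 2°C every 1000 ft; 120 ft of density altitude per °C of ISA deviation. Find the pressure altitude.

4000 ft

DA = PA + 120 × (OAT − (15 − 2·PA/1000)) = PA + 120·OAT − 1800 + 0.24·PA = 1.24·PA + 120·OAT − 1800.
So 1.24·PA = 6520 − 120 × 28 + 1800 = 4960.
PA = 4960 / 1.24 = 4000 ft.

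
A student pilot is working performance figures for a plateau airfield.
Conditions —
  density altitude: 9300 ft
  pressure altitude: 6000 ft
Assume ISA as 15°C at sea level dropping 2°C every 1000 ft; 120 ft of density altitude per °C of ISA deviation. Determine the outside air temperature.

Density altitude − pressure altitude = 9300 − 6000 = +3300 ft.
At 120 ft/°C that is an ISA deviation of 3300/120 = +27.5°C.
ISA temperature at 6000 ft = 15 − 2 × (6000/1000) = 3°C.
OAT = ISA + deviation = 3 + (+27.5) = 30.5°C.

30.5°C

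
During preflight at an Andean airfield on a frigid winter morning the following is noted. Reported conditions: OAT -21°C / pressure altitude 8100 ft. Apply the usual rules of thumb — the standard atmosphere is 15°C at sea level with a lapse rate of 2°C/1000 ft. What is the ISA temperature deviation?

ISA-19.8°C

ISA temperature at 8100 ft = 15 − 2 × (8100/1000) = -1.2°C.
Deviation = OAT − ISA = -21 − (-1.2) = -19.8°C.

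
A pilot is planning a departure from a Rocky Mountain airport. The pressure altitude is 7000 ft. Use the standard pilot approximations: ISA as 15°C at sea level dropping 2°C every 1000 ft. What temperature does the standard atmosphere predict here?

1°C

ISA temperature = 15 − 2 × (7000/1000) = 15 − 14 = 1°C.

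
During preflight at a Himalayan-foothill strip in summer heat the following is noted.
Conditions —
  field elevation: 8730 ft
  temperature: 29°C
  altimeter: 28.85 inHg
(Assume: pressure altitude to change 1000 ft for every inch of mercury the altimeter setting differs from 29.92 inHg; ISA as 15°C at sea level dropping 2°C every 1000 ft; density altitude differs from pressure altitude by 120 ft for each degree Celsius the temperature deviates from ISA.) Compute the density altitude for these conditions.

13832 ft

Pressure altitude = 8730 + (29.92 − 28.85) × 1000 = 8730 + (+1070) = 9800 ft.
ISA temperature at 9800 ft = 15 − 2 × (9800/1000) = -4.6°C.
ISA deviation = 29 − (-4.6) = +33.6°C.
Density altitude = 9800 + 120 × (33.6) = 13832 ft.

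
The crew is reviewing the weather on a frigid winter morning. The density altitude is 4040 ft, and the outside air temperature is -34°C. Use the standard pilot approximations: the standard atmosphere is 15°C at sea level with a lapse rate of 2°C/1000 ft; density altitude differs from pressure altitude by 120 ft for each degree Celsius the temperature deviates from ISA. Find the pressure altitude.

8000 ft

DA = PA + 120 × (OAT − (15 − 2·PA/1000)) = PA + 120·OAT − 1800 + 0.24·PA = 1.24·PA + 120·OAT − 1800.
So 1.24·PA = 4040 − 120 × (-34) + 1800 = 9920.
PA = 9920 / 1.24 = 8000 ft.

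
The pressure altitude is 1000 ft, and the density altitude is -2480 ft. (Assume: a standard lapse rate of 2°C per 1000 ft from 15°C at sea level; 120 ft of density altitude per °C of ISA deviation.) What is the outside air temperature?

Density altitude − pressure altitude = -2480 − 1000 = -3480 ft.
At 120 ft/°C that is an ISA deviation of -3480/120 = -29°C.
ISA temperature at 1000 ft = 15 − 2 × (1000/1000) = 13°C.
OAT = ISA + deviation = 13 + (-29) = -16°C.

-16°C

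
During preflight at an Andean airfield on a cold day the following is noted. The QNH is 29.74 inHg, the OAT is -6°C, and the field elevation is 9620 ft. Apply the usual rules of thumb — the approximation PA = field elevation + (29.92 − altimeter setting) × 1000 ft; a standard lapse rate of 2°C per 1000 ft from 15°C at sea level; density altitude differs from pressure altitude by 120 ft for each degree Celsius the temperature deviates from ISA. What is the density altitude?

9632 ft

Pressure altitude = 9620 + (29.92 − 29.74) × 1000 = 9620 + (+180) = 9800 ft.
ISA temperature at 9800 ft = 15 − 2 × (9800/1000) = -4.6°C.
ISA deviation = -6 − (-4.6) = -1.4°C.
Density altitude = 9800 + 120 × (-1.4) = 9632 ft.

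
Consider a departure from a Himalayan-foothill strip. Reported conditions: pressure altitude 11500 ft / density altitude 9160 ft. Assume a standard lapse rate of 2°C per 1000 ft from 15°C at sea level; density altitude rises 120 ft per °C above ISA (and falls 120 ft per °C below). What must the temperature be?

Density altitude − pressure altitude = 9160 − 11500 = -2340 ft.
At 120 ft/°C that is an ISA deviation of -2340/120 = -19.5°C.
ISA temperature at 11500 ft = 15 − 2 × (11500/1000) = -8°C.
OAT = ISA + deviation = -8 + (-19.5) = -27.5°C.

-27.5°C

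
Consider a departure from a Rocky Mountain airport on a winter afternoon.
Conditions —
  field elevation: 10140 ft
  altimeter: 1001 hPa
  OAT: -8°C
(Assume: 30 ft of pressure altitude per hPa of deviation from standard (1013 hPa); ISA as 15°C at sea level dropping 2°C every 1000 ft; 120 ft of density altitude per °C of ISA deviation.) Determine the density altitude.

Pressure altitude = 10140 + (1013 − 1001) × 30 = 10140 + (+360) = 10500 ft.
ISA temperature at 10500 ft = 15 − 2 × (10500/1000) = -6°C.
ISA deviation = -8 − (-6) = -2°C.
Density altitude = 10500 + 120 × (-2) = 10260 ft.

10260 ft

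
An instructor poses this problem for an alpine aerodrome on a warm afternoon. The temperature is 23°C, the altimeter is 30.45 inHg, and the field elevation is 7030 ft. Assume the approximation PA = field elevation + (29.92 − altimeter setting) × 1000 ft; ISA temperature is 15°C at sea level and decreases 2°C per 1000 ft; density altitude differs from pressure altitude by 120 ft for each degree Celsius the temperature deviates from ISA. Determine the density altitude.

9020 ft

Pressure altitude = 7030 + (29.92 − 30.45) × 1000 = 7030 + (-530) = 6500 ft.
ISA temperature at 6500 ft = 15 − 2 × (6500/1000) = 2°C.
ISA deviation = 23 − 2 = +21°C.
Density altitude = 6500 + 120 × (21) = 9020 ft.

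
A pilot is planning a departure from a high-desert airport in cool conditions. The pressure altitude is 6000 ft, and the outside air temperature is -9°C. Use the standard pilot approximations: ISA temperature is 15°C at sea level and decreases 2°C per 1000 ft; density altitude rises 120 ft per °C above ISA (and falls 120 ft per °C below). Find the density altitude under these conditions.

4560 ft

ISA temperature at 6000 ft = 15 − 2 × (6000/1000) = 3°C.
ISA deviation = -9 − 3 = -12°C.
Density altitude = 6000 + 120 × (-12) = 6000 + (-1440) = 4560 ft.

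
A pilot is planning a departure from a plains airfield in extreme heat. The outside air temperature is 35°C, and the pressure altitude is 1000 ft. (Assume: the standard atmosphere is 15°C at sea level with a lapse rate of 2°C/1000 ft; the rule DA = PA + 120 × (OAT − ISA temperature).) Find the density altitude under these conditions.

ISA temperature at 1000 ft = 15 − 2 × (1000/1000) = 13°C.
ISA deviation = 35 − 13 = +22°C.
Density altitude = 1000 + 120 × (22) = 1000 + (+2640) = 3640 ft.

3640 ft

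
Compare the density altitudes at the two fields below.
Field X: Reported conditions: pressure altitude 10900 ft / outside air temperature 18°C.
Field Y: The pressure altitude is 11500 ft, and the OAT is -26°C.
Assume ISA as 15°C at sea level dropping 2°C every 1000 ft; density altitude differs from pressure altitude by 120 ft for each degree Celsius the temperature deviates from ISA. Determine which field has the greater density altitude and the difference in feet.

Field X: ISA temp = -6.8°C, deviation +24.8°C, DA = 10900 + 120 × 24.8 = 13876 ft.
Field Y: ISA temp = -8°C, deviation -18°C, DA = 11500 + 120 × (-18) = 9340 ft.
Field X is higher by 13876 − 9340 = 4536 ft.

Field X by 4536 ft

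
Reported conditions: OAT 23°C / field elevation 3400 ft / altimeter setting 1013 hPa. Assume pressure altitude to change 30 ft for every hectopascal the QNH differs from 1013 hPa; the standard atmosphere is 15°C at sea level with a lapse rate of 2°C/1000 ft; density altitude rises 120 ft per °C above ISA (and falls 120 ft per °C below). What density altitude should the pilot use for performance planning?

5176 ft

Pressure altitude = 3400 + (1013 − 1013) × 30 = 3400 + (0) = 3400 ft.
ISA temperature at 3400 ft = 15 − 2 × (3400/1000) = 8.2°C.
ISA deviation = 23 − 8.2 = +14.8°C.
Density altitude = 3400 + 120 × (14.8) = 5176 ft.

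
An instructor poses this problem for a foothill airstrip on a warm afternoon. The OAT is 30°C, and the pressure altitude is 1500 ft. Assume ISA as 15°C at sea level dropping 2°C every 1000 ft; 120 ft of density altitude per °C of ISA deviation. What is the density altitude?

3660 ft

ISA temperature at 1500 ft = 15 − 2 × (1500/1000) = 12°C.
ISA deviation = 30 − 12 = +18°C.
Density altitude = 1500 + 120 × (18) = 1500 + (+2160) = 3660 ft.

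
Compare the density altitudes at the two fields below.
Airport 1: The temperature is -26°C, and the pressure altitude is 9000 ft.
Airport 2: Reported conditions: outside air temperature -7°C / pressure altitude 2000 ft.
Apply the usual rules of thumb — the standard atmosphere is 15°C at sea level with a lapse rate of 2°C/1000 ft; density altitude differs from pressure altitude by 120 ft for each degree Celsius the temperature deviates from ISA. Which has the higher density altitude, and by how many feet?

Airport 1: ISA temp = -3°C, deviation -23°C, DA = 9000 + 120 × (-23) = 6240 ft.
Airport 2: ISA temp = 11°C, deviation -18°C, DA = 2000 + 120 × (-18) = -160 ft.
Airport 1 is higher by 6240 − (-160) = 6400 ft.

Airport 1 by 6400 ft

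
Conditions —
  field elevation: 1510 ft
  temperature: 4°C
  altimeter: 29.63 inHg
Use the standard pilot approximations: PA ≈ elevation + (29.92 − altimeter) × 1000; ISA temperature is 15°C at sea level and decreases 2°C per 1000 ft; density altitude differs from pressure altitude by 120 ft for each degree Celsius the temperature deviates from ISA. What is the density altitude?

912 ft

Pressure altitude = 1510 + (29.92 − 29.63) × 1000 = 1510 + (+290) = 1800 ft.
ISA temperature at 1800 ft = 15 − 2 × (1800/1000) = 11.4°C.
ISA deviation = 4 − 11.4 = -7.4°C.
Density altitude = 1800 + 120 × (-7.4) = 912 ft.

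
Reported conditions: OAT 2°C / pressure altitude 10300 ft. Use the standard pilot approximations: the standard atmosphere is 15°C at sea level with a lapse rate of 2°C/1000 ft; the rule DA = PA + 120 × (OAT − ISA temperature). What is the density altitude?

ISA temperature at 10300 ft = 15 − 2 × (10300/1000) = -5.6°C.
ISA deviation = 2 − (-5.6) = +7.6°C.
Density altitude = 10300 + 120 × (7.6) = 10300 + (+912) = 11212 ft.

11212 ft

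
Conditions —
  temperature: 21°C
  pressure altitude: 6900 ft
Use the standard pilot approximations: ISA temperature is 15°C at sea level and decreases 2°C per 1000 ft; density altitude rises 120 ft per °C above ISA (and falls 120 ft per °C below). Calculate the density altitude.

ISA temperature at 6900 ft = 15 − 2 × (6900/1000) = 1.2°C.
ISA deviation = 21 − 1.2 = +19.8°C.
Density altitude = 6900 + 120 × (19.8) = 6900 + (+2376) = 9276 ft.

9276 ft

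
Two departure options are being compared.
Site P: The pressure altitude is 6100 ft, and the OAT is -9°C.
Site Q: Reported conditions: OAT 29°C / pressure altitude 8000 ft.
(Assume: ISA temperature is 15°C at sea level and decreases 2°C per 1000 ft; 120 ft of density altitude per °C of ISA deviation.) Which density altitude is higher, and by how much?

Site P: ISA temp = 2.8°C, deviation -11.8°C, DA = 6100 + 120 × (-11.8) = 4684 ft.
Site Q: ISA temp = -1°C, deviation +30°C, DA = 8000 + 120 × 30 = 11600 ft.
Site Q is higher by 11600 − 4684 = 6916 ft.

Site Q by 6916 ft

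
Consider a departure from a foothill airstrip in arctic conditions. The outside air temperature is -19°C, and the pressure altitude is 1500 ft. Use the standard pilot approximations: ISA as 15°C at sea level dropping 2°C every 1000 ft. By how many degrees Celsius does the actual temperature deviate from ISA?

ISA-31°C

ISA temperature at 1500 ft = 15 − 2 × (1500/1000) = 12°C.
Deviation = OAT − ISA = -19 − 12 = -31°C.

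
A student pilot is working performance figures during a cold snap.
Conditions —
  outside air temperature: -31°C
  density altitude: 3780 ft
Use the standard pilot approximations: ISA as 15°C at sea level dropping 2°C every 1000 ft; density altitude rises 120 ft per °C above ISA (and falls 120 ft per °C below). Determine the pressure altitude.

DA = PA + 120 × (OAT − (15 − 2·PA/1000)) = PA + 120·OAT − 1800 + 0.24·PA = 1.24·PA + 120·OAT − 1800.
So 1.24·PA = 3780 − 120 × (-31) + 1800 = 9300.
PA = 9300 / 1.24 = 7500 ft.

7500 ft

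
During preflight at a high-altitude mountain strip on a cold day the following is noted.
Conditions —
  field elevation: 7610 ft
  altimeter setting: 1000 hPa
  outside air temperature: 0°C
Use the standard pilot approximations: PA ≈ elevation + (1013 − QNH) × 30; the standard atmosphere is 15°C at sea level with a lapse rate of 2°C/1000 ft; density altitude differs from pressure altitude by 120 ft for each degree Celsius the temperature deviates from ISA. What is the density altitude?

Pressure altitude = 7610 + (1013 − 1000) × 30 = 7610 + (+390) = 8000 ft.
ISA temperature at 8000 ft = 15 − 2 × (8000/1000) = -1°C.
ISA deviation = 0 − (-1) = +1°C.
Density altitude = 8000 + 120 × (1) = 8120 ft.

8120 ft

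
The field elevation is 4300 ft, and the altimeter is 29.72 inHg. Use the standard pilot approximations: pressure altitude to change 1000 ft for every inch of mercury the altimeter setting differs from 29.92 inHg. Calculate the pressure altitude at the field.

Pressure correction = (29.92 − 29.72) × 1000 = +200 ft.
Pressure altitude = 4300 + (+200) = 4500 ft.

4500 ft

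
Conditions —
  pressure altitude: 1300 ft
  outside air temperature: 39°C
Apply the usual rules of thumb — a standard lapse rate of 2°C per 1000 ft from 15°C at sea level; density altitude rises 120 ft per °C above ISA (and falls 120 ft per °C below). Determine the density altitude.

4492 ft

ISA temperature at 1300 ft = 15 − 2 × (1300/1000) = 12.4°C.
ISA deviation = 39 − 12.4 = +26.6°C.
Density altitude = 1300 + 120 × (26.6) = 1300 + (+3192) = 4492 ft.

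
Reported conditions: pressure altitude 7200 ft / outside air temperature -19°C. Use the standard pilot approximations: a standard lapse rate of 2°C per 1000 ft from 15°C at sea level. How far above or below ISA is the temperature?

ISA temperature at 7200 ft = 15 − 2 × (7200/1000) = 0.6°C.
Deviation = OAT − ISA = -19 − 0.6 = -19.6°C.

ISA-19.6°C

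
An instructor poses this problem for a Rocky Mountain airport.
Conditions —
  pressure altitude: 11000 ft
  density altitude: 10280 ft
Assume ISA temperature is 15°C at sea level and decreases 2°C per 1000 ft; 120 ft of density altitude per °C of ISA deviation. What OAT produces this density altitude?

Density altitude − pressure altitude = 10280 − 11000 = -720 ft.
At 120 ft/°C that is an ISA deviation of -720/120 = -6°C.
ISA temperature at 11000 ft = 15 − 2 × (11000/1000) = -7°C.
OAT = ISA + deviation = -7 + (-6) = -13°C.

-13°C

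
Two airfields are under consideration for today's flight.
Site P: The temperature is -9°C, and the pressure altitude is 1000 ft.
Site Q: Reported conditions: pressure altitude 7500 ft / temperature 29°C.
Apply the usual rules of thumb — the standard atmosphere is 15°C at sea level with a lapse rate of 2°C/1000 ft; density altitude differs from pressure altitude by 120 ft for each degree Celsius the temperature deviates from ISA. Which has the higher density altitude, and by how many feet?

Site P: ISA temp = 13°C, deviation -22°C, DA = 1000 + 120 × (-22) = -1640 ft.
Site Q: ISA temp = 0°C, deviation +29°C, DA = 7500 + 120 × 29 = 10980 ft.
Site Q is higher by 10980 − (-1640) = 12620 ft.

Site Q by 12620 ft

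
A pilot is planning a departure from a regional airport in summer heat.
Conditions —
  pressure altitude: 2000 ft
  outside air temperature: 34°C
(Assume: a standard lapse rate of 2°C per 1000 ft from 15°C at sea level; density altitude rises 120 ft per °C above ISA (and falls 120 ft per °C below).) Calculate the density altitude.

ISA temperature at 2000 ft = 15 − 2 × (2000/1000) = 11°C.
ISA deviation = 34 − 11 = +23°C.
Density altitude = 2000 + 120 × (23) = 2000 + (+2760) = 4760 ft.

4760 ft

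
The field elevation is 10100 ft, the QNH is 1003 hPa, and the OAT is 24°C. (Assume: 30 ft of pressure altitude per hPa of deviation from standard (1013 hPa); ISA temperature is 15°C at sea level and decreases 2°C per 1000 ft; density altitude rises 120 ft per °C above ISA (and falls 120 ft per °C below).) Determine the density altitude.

Pressure altitude = 10100 + (1013 − 1003) × 30 = 10100 + (+300) = 10400 ft.
ISA temperature at 10400 ft = 15 − 2 × (10400/1000) = -5.8°C.
ISA deviation = 24 − (-5.8) = +29.8°C.
Density altitude = 10400 + 120 × (29.8) = 13976 ft.

13976 ft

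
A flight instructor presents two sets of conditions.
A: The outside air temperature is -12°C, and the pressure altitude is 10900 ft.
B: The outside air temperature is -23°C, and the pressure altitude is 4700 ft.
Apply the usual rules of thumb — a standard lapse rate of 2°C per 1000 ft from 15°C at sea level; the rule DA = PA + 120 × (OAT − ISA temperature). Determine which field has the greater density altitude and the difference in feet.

A by 9008 ft

A: ISA temp = -6.8°C, deviation -5.2°C, DA = 10900 + 120 × (-5.2) = 10276 ft.
B: ISA temp = 5.6°C, deviation -28.6°C, DA = 4700 + 120 × (-28.6) = 1268 ft.
A is higher by 10276 − 1268 = 9008 ft.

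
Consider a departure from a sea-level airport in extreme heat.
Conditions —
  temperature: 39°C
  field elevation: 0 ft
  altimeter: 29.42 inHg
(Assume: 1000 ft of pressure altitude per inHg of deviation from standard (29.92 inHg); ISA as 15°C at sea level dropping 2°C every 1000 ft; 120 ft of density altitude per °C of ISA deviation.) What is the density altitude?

3500 ft

Pressure altitude = 0 + (29.92 − 29.42) × 1000 = 0 + (+500) = 500 ft.
ISA temperature at 500 ft = 15 − 2 × (500/1000) = 14°C.
ISA deviation = 39 − 14 = +25°C.
Density altitude = 500 + 120 × (25) = 3500 ft.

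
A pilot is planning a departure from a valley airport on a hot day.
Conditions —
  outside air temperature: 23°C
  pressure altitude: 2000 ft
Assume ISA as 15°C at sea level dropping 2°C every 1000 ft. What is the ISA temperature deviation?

ISA+12°C

ISA temperature at 2000 ft = 15 − 2 × (2000/1000) = 11°C.
Deviation = OAT − ISA = 23 − 11 = +12°C.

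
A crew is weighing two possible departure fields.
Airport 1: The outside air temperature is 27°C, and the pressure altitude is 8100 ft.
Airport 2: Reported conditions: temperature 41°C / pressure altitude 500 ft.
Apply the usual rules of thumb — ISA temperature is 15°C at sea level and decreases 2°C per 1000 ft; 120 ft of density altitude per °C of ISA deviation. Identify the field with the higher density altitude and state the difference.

Airport 1 by 7744 ft

Airport 1: ISA temp = -1.2°C, deviation +28.2°C, DA = 8100 + 120 × 28.2 = 11484 ft.
Airport 2: ISA temp = 14°C, deviation +27°C, DA = 500 + 120 × 27 = 3740 ft.
Airport 1 is higher by 11484 − 3740 = 7744 ft.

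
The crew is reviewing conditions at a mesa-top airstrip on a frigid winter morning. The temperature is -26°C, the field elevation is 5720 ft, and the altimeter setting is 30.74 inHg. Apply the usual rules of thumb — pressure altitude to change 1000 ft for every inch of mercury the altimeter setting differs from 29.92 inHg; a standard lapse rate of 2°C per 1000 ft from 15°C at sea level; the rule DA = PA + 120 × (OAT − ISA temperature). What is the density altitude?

Pressure altitude = 5720 + (29.92 − 30.74) × 1000 = 5720 + (-820) = 4900 ft.
ISA temperature at 4900 ft = 15 − 2 × (4900/1000) = 5.2°C.
ISA deviation = -26 − 5.2 = -31.2°C.
Density altitude = 4900 + 120 × (-31.2) = 1156 ft.

1156 ft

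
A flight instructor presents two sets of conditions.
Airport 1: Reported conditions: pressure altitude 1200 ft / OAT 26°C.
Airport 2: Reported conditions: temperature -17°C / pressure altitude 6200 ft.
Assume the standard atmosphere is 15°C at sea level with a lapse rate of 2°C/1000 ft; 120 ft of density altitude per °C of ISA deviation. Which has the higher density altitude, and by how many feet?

Airport 1: ISA temp = 12.6°C, deviation +13.4°C, DA = 1200 + 120 × 13.4 = 2808 ft.
Airport 2: ISA temp = 2.6°C, deviation -19.6°C, DA = 6200 + 120 × (-19.6) = 3848 ft.
Airport 2 is higher by 3848 − 2808 = 1040 ft.

Airport 2 by 1040 ft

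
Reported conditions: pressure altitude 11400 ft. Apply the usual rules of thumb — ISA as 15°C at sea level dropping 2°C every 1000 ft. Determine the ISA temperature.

ISA temperature = 15 − 2 × (11400/1000) = 15 − 22.8 = -7.8°C.

-7.8°C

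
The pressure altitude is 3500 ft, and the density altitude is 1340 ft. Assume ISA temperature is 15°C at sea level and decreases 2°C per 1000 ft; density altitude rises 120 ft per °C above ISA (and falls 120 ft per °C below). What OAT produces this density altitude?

-10°C

Density altitude − pressure altitude = 1340 − 3500 = -2160 ft.
At 120 ft/°C that is an ISA deviation of -2160/120 = -18°C.
ISA temperature at 3500 ft = 15 − 2 × (3500/1000) = 8°C.
OAT = ISA + deviation = 8 + (-18) = -10°C.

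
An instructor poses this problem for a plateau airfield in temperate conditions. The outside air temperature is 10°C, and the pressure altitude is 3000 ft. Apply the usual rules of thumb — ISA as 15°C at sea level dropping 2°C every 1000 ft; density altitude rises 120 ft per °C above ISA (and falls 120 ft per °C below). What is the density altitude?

3120 ft

ISA temperature at 3000 ft = 15 − 2 × (3000/1000) = 9°C.
ISA deviation = 10 − 9 = +1°C.
Density altitude = 3000 + 120 × (1) = 3000 + (+120) = 3120 ft.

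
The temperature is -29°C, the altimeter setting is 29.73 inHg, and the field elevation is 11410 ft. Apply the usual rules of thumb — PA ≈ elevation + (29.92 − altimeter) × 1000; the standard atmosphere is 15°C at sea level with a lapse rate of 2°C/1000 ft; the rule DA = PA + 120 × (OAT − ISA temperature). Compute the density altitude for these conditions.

9104 ft

Pressure altitude = 11410 + (29.92 − 29.73) × 1000 = 11410 + (+190) = 11600 ft.
ISA temperature at 11600 ft = 15 − 2 × (11600/1000) = -8.2°C.
ISA deviation = -29 − (-8.2) = -20.8°C.
Density altitude = 11600 + 120 × (-20.8) = 9104 ft.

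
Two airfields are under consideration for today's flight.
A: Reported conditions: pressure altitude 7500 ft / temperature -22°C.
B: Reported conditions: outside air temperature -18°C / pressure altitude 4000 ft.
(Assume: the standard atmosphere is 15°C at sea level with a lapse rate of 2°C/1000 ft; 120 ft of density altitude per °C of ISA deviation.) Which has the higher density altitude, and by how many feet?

A: ISA temp = 0°C, deviation -22°C, DA = 7500 + 120 × (-22) = 4860 ft.
B: ISA temp = 7°C, deviation -25°C, DA = 4000 + 120 × (-25) = 1000 ft.
A is higher by 4860 − 1000 = 3860 ft.

A by 3860 ft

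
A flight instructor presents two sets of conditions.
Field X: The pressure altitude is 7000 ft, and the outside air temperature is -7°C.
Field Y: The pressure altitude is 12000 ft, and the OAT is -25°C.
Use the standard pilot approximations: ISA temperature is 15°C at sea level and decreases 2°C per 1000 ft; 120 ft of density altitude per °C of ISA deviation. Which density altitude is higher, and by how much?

Field Y by 4040 ft

Field X: ISA temp = 1°C, deviation -8°C, DA = 7000 + 120 × (-8) = 6040 ft.
Field Y: ISA temp = -9°C, deviation -16°C, DA = 12000 + 120 × (-16) = 10080 ft.
Field Y is higher by 10080 − 6040 = 4040 ft.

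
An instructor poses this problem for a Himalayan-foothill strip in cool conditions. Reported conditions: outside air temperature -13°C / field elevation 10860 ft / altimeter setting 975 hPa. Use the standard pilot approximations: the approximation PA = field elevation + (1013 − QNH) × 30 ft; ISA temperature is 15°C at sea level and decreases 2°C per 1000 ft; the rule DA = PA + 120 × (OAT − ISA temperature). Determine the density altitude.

Pressure altitude = 10860 + (1013 − 975) × 30 = 10860 + (+1140) = 12000 ft.
ISA temperature at 12000 ft = 15 − 2 × (12000/1000) = -9°C.
ISA deviation = -13 − (-9) = -4°C.
Density altitude = 12000 + 120 × (-4) = 11520 ft.

11520 ft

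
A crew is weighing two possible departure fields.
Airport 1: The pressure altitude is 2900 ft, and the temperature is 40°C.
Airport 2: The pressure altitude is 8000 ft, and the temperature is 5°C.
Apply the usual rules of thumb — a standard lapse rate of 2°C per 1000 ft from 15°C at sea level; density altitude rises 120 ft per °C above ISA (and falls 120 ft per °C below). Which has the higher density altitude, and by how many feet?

Airport 1: ISA temp = 9.2°C, deviation +30.8°C, DA = 2900 + 120 × 30.8 = 6596 ft.
Airport 2: ISA temp = -1°C, deviation +6°C, DA = 8000 + 120 × 6 = 8720 ft.
Airport 2 is higher by 8720 − 6596 = 2124 ft.

Airport 2 by 2124 ft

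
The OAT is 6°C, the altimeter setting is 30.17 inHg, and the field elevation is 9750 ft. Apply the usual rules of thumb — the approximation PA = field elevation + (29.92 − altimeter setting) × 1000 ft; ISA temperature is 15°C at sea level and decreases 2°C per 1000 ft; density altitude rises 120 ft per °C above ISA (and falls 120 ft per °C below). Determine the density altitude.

10700 ft

Pressure altitude = 9750 + (29.92 − 30.17) × 1000 = 9750 + (-250) = 9500 ft.
ISA temperature at 9500 ft = 15 − 2 × (9500/1000) = -4°C.
ISA deviation = 6 − (-4) = +10°C.
Density altitude = 9500 + 120 × (10) = 10700 ft.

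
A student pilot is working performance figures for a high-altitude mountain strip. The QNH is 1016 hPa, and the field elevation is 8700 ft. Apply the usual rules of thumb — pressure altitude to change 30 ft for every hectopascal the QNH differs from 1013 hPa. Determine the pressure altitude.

Pressure correction = (1013 − 1016) × 30 = -90 ft.
Pressure altitude = 8700 + (-90) = 8610 ft.

8610 ft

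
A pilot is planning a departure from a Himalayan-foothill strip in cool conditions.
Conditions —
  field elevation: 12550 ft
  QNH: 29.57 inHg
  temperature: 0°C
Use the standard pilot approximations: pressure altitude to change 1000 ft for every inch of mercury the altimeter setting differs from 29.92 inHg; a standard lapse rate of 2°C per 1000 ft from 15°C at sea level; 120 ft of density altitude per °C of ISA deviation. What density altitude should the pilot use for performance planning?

14196 ft

Pressure altitude = 12550 + (29.92 − 29.57) × 1000 = 12550 + (+350) = 12900 ft.
ISA temperature at 12900 ft = 15 − 2 × (12900/1000) = -10.8°C.
ISA deviation = 0 − (-10.8) = +10.8°C.
Density altitude = 12900 + 120 × (10.8) = 14196 ft.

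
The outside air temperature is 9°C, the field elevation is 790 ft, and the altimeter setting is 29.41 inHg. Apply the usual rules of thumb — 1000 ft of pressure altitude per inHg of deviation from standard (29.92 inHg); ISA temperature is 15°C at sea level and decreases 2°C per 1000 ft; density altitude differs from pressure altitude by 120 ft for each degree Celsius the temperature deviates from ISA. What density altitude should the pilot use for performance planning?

Pressure altitude = 790 + (29.92 − 29.41) × 1000 = 790 + (+510) = 1300 ft.
ISA temperature at 1300 ft = 15 − 2 × (1300/1000) = 12.4°C.
ISA deviation = 9 − 12.4 = -3.4°C.
Density altitude = 1300 + 120 × (-3.4) = 892 ft.

892 ft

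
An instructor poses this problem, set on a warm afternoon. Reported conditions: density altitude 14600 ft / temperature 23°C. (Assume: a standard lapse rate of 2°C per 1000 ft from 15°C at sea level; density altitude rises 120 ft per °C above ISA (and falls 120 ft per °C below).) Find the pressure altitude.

DA = PA + 120 × (OAT − (15 − 2·PA/1000)) = PA + 120·OAT − 1800 + 0.24·PA = 1.24·PA + 120·OAT − 1800.
So 1.24·PA = 14600 − 120 × 23 + 1800 = 13640.
PA = 13640 / 1.24 = 11000 ft.

11000 ft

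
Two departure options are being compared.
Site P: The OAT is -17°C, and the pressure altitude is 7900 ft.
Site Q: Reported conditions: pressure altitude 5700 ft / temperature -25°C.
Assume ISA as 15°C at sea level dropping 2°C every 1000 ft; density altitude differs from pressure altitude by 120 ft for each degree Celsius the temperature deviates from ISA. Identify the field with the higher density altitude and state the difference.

Site P by 3688 ft

Site P: ISA temp = -0.8°C, deviation -16.2°C, DA = 7900 + 120 × (-16.2) = 5956 ft.
Site Q: ISA temp = 3.6°C, deviation -28.6°C, DA = 5700 + 120 × (-28.6) = 2268 ft.
Site P is higher by 5956 − 2268 = 3688 ft.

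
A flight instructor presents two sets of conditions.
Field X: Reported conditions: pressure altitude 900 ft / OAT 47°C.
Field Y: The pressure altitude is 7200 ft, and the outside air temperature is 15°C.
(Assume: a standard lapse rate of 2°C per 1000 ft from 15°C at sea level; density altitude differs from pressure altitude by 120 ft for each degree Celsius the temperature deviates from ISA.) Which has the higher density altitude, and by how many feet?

Field Y by 3972 ft

Field X: ISA temp = 13.2°C, deviation +33.8°C, DA = 900 + 120 × 33.8 = 4956 ft.
Field Y: ISA temp = 0.6°C, deviation +14.4°C, DA = 7200 + 120 × 14.4 = 8928 ft.
Field Y is higher by 8928 − 4956 = 3972 ft.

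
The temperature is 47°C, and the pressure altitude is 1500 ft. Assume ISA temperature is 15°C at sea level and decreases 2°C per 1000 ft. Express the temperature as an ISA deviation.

ISA temperature at 1500 ft = 15 − 2 × (1500/1000) = 12°C.
Deviation = OAT − ISA = 47 − 12 = +35°C.

ISA+35°C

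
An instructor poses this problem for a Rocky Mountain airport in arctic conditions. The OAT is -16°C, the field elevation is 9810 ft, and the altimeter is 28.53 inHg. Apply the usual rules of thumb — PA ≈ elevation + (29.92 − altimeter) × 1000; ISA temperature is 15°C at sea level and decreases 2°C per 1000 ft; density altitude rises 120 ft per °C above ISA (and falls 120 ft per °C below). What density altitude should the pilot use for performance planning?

10168 ft

Pressure altitude = 9810 + (29.92 − 28.53) × 1000 = 9810 + (+1390) = 11200 ft.
ISA temperature at 11200 ft = 15 − 2 × (11200/1000) = -7.4°C.
ISA deviation = -16 − (-7.4) = -8.6°C.
Density altitude = 11200 + 120 × (-8.6) = 10168 ft.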